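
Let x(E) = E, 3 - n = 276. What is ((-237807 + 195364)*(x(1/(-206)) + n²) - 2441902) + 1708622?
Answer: -651777288719/206 ≈ -3.1640e+9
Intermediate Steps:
n = -273 (n = 3 - 1*276 = 3 - 276 = -273)
((-237807 + 195364)*(x(1/(-206)) + n²) - 2441902) + 1708622 = ((-237807 + 195364)*(1/(-206) + (-273)²) - 2441902) + 1708622 = (-42443*(-1/206 + 74529) - 2441902) + 1708622 = (-42443*15352973/206 - 2441902) + 1708622 = (-651626233039/206 - 2441902) + 1708622 = -652129264851/206 + 1708622 = -651777288719/206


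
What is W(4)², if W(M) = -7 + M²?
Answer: 81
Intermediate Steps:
W(4)² = (-7 + 4²)² = (-7 + 16)² = 9² = 81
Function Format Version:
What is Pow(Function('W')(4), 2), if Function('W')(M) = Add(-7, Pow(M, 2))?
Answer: 81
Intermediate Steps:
Pow(Function('W')(4), 2) = Pow(Add(-7, Pow(4, 2)), 2) = Pow(Add(-7, 16), 2) = Pow(9, 2) = 81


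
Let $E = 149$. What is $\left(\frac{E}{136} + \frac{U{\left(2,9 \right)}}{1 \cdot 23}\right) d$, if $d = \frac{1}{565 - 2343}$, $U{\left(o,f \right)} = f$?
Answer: $- \frac{4651}{5561584} \approx -0.00083627$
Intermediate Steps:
$d = - \frac{1}{1778}$ ($d = \frac{1}{-1778} = - \frac{1}{1778} \approx -0.00056243$)
$\left(\frac{E}{136} + \frac{U{\left(2,9 \right)}}{1 \cdot 23}\right) d = \left(\frac{149}{136} + \frac{9}{1 \cdot 23}\right) \left(- \frac{1}{1778}\right) = \left(149 \cdot \frac{1}{136} + \frac{9}{23}\right) \left(- \frac{1}{1778}\right) = \left(\frac{149}{136} + 9 \cdot \frac{1}{23}\right) \left(- \frac{1}{1778}\right) = \left(\frac{149}{136} + \frac{9}{23}\right) \left(- \frac{1}{1778}\right) = \frac{4651}{3128} \left(- \frac{1}{1778}\right) = - \frac{4651}{5561584}$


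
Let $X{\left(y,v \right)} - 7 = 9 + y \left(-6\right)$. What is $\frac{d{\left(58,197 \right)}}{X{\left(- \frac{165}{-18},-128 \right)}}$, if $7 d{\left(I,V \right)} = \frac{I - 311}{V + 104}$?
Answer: $\frac{253}{82173} \approx 0.0030789$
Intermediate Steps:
$X{\left(y,v \right)} = 16 - 6 y$ ($X{\left(y,v \right)} = 7 + \left(9 + y \left(-6\right)\right) = 7 - \left(-9 + 6 y\right) = 16 - 6 y$)
$d{\left(I,V \right)} = \frac{-311 + I}{7 \left(104 + V\right)}$ ($d{\left(I,V \right)} = \frac{\left(I - 311\right) \frac{1}{V + 104}}{7} = \frac{\left(-311 + I\right) \frac{1}{104 + V}}{7} = \frac{\frac{1}{104 + V} \left(-311 + I\right)}{7} = \frac{-311 + I}{7 \left(104 + V\right)}$)
$\frac{d{\left(58,197 \right)}}{X{\left(- \frac{165}{-18},-128 \right)}} = \frac{\frac{1}{7} \frac{1}{104 + 197} \left(-311 + 58\right)}{16 - 6 \left(- \frac{165}{-18}\right)} = \frac{\frac{1}{7} \cdot \frac{1}{301} \left(-253\right)}{16 - 6 \left(\left(-165\right) \left(- \frac{1}{18}\right)\right)} = \frac{\frac{1}{7} \cdot \frac{1}{301} \left(-253\right)}{16 - 55} = - \frac{253}{2107 \left(16 - 55\right)} = - \frac{253}{2107 \left(-39\right)} = \left(- \frac{253}{2107}\right) \left(- \frac{1}{39}\right) = \frac{253}{82173}$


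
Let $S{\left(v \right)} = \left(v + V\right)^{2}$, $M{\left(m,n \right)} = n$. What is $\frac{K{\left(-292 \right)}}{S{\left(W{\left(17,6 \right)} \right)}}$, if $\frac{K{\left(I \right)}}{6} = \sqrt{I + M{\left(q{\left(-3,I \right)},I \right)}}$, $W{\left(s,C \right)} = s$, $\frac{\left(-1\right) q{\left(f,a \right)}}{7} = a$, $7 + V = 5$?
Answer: $\frac{4 i \sqrt{146}}{75} \approx 0.64443 i$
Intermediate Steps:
$V = -2$ ($V = -7 + 5 = -2$)
$q{\left(f,a \right)} = - 7 a$
$S{\left(v \right)} = \left(-2 + v\right)^{2}$ ($S{\left(v \right)} = \left(v - 2\right)^{2} = \left(-2 + v\right)^{2}$)
$K{\left(I \right)} = 6 \sqrt{2} \sqrt{I}$ ($K{\left(I \right)} = 6 \sqrt{I + I} = 6 \sqrt{2 I} = 6 \sqrt{2} \sqrt{I}$)
$\frac{K{\left(-292 \right)}}{S{\left(W{\left(17,6 \right)} \right)}} = \frac{6 \sqrt{2} \sqrt{-292}}{\left(-2 + 17\right)^{2}} = \frac{6 \sqrt{2} \cdot 2 i \sqrt{73}}{15^{2}} = \frac{12 i \sqrt{146}}{225} = 12 i \sqrt{146} \cdot \frac{1}{225} = \frac{4 i \sqrt{146}}{75}$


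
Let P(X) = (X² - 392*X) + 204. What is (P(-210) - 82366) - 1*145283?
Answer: -101025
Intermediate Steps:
P(X) = 204 + X² - 392*X
(P(-210) - 82366) - 1*145283 = ((204 + (-210)² - 392*(-210)) - 82366) - 1*145283 = ((204 + 44100 + 82320) - 82366) - 145283 = (126624 - 82366) - 145283 = 44258 - 145283 = -101025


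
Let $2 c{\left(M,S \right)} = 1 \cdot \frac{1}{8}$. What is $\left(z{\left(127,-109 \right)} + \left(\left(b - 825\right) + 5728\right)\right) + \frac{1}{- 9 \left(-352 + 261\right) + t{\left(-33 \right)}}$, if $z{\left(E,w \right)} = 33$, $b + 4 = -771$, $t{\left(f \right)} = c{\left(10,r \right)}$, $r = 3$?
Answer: $\frac{54529921}{13105} \approx 4161.0$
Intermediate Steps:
$c{\left(M,S \right)} = \frac{1}{16}$ ($c{\left(M,S \right)} = \frac{1 \cdot \frac{1}{8}}{2} = \frac{1}{2} \cdot \frac{1}{8} = \frac{1}{16}$)
$t{\left(f \right)} = \frac{1}{16}$
$b = -775$ ($b = -4 - 771 = -775$)
$\left(z{\left(127,-109 \right)} + \left(\left(b - 825\right) + 5728\right)\right) + \frac{1}{- 9 \left(-352 + 261\right) + t{\left(-33 \right)}} = \left(33 + \left(\left(-775 - 825\right) + 5728\right)\right) + \frac{1}{- 9 \left(-352 + 261\right) + \frac{1}{16}} = \left(33 + \left(-1600 + 5728\right)\right) + \frac{1}{\left(-9\right) \left(-91\right) + \frac{1}{16}} = \left(33 + 4128\right) + \frac{1}{819 + \frac{1}{16}} = 4161 + \frac{1}{\frac{13105}{16}} = 4161 + \frac{16}{13105} = \frac{54529921}{13105}$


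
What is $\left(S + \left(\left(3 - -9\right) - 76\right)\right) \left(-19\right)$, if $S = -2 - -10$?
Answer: $1064$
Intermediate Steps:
$S = 8$ ($S = -2 + 10 = 8$)
$\left(S + \left(\left(3 - -9\right) - 76\right)\right) \left(-19\right) = \left(8 + \left(\left(3 - -9\right) - 76\right)\right) \left(-19\right) = \left(8 + \left(\left(3 + 9\right) - 76\right)\right) \left(-19\right) = \left(8 + \left(12 - 76\right)\right) \left(-19\right) = \left(8 - 64\right) \left(-19\right) = \left(-56\right) \left(-19\right) = 1064$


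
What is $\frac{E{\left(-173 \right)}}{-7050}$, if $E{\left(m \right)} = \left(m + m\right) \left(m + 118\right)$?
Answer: $- \frac{1903}{705} \approx -2.6993$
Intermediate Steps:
$E{\left(m \right)} = 2 m \left(118 + m\right)$
$\frac{E{\left(-173 \right)}}{-7050} = \frac{2 \left(-173\right) \left(118 - 173\right)}{-7050} = 2 \left(-173\right) \left(-55\right) \left(- \frac{1}{7050}\right) = 19030 \left(- \frac{1}{7050}\right) = - \frac{1903}{705}$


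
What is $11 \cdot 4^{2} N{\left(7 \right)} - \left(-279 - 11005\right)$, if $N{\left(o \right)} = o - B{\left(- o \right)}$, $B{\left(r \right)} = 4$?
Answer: $11812$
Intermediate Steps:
$N{\left(o \right)} = -4 + o$ ($N{\left(o \right)} = o - 4 = -4 + o$)
$11 \cdot 4^{2} N{\left(7 \right)} - \left(-279 - 11005\right) = 11 \cdot 4^{2} \left(-4 + 7\right) - \left(-279 - 11005\right) = 11 \cdot 16 \cdot 3 - \left(-279 - 11005\right) = 176 \cdot 3 - -11284 = 528 + 11284 = 11812$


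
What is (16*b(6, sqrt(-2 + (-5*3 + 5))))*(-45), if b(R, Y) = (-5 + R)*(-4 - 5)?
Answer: 6480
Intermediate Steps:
b(R, Y) = 45 - 9*R (b(R, Y) = (-5 + R)*(-9) = 45 - 9*R)
(16*b(6, sqrt(-2 + (-5*3 + 5))))*(-45) = (16*(45 - 9*6))*(-45) = (16*(45 - 54))*(-45) = (16*(-9))*(-45) = -144*(-45) = 6480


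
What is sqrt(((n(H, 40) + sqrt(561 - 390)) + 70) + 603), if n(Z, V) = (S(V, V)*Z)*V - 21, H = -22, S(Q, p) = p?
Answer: sqrt(-34548 + 3*sqrt(19)) ≈ 185.84*I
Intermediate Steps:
n(Z, V) = -21 + Z*V**2 (n(Z, V) = (V*Z)*V - 21 = Z*V**2 - 21 = -21 + Z*V**2)
sqrt(((n(H, 40) + sqrt(561 - 390)) + 70) + 603) = sqrt((((-21 - 22*40**2) + sqrt(561 - 390)) + 70) + 603) = sqrt((((-21 - 22*1600) + sqrt(171)) + 70) + 603) = sqrt((((-21 - 35200) + 3*sqrt(19)) + 70) + 603) = sqrt(((-35221 + 3*sqrt(19)) + 70) + 603) = sqrt((-35151 + 3*sqrt(19)) + 603) = sqrt(-34548 + 3*sqrt(19))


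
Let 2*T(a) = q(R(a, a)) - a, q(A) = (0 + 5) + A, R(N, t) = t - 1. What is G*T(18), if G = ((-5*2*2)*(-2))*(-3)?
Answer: -240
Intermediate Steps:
R(N, t) = -1 + t
q(A) = 5 + A
G = -120 (G = (-10*2*(-2))*(-3) = -20*(-2)*(-3) = 40*(-3) = -120)
T(a) = 2 (T(a) = ((5 + (-1 + a)) - a)/2 = ((4 + a) - a)/2 = (½)*4 = 2)
G*T(18) = -120*2 = -240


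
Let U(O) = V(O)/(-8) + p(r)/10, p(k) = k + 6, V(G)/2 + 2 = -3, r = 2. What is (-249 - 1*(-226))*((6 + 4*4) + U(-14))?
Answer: -11063/20 ≈ -553.15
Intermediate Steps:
V(G) = -10 (V(G) = -4 + 2*(-3) = -4 - 6 = -10)
p(k) = 6 + k
U(O) = 41/20 (U(O) = -10/(-8) + (6 + 2)/10 = -10*(-⅛) + 8*(⅒) = 5/4 + ⅘ = 41/20)
(-249 - 1*(-226))*((6 + 4*4) + U(-14)) = (-249 - 1*(-226))*((6 + 4*4) + 41/20) = (-249 + 226)*((6 + 16) + 41/20) = -23*(22 + 41/20) = -23*481/20 = -11063/20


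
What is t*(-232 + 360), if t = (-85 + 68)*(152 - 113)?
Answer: -84864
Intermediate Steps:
t = -663 (t = -17*39 = -663)
t*(-232 + 360) = -663*(-232 + 360) = -663*128 = -84864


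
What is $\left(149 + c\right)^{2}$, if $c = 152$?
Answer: $90601$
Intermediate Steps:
$\left(149 + c\right)^{2} = \left(149 + 152\right)^{2} = 301^{2} = 90601$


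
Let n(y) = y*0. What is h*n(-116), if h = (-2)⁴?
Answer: 0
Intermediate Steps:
n(y) = 0
h = 16
h*n(-116) = 16*0 = 0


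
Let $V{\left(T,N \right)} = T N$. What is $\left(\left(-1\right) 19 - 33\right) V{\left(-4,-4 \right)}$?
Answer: $-832$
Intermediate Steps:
$V{\left(T,N \right)} = N T$
$\left(\left(-1\right) 19 - 33\right) V{\left(-4,-4 \right)} = \left(\left(-1\right) 19 - 33\right) \left(\left(-4\right) \left(-4\right)\right) = \left(-19 - 33\right) 16 = \left(-52\right) 16 = -832$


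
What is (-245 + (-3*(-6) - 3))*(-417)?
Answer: 95910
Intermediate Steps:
(-245 + (-3*(-6) - 3))*(-417) = (-245 + (18 - 3))*(-417) = (-245 + 15)*(-417) = -230*(-417) = 95910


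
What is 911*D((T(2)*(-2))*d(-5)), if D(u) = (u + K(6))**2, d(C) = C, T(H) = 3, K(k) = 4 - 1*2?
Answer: 932864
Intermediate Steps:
K(k) = 2 (K(k) = 4 - 2 = 2)
D(u) = (2 + u)**2 (D(u) = (u + 2)**2 = (2 + u)**2)
911*D((T(2)*(-2))*d(-5)) = 911*(2 + (3*(-2))*(-5))**2 = 911*(2 - 6*(-5))**2 = 911*(2 + 30)**2 = 911*32**2 = 911*1024 = 932864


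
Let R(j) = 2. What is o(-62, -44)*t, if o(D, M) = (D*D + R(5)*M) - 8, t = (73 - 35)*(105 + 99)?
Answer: 29054496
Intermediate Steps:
t = 7752 (t = 38*204 = 7752)
o(D, M) = -8 + D**2 + 2*M (o(D, M) = (D*D + 2*M) - 8 = (D**2 + 2*M) - 8 = -8 + D**2 + 2*M)
o(-62, -44)*t = (-8 + (-62)**2 + 2*(-44))*7752 = (-8 + 3844 - 88)*7752 = 3748*7752 = 29054496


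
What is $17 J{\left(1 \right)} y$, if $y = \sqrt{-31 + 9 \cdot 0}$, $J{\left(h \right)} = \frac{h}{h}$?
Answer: $17 i \sqrt{31} \approx 94.652 i$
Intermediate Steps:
$J{\left(h \right)} = 1$
$y = i \sqrt{31}$ ($y = \sqrt{-31 + 0} = \sqrt{-31} = i \sqrt{31} \approx 5.5678 i$)
$17 J{\left(1 \right)} y = 17 \cdot 1 i \sqrt{31} = 17 i \sqrt{31}$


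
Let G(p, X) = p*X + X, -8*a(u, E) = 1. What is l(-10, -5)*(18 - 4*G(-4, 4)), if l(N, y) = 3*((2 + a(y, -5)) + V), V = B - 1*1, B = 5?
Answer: 4653/4 ≈ 1163.3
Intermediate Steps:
a(u, E) = -1/8 (a(u, E) = -1/8*1 = -1/8)
G(p, X) = X + X*p (G(p, X) = X*p + X = X + X*p)
V = 4 (V = 5 - 1*1 = 5 - 1 = 4)
l(N, y) = 141/8 (l(N, y) = 3*((2 - 1/8) + 4) = 3*(15/8 + 4) = 3*(47/8) = 141/8)
l(-10, -5)*(18 - 4*G(-4, 4)) = 141*(18 - 16*(1 - 4))/8 = 141*(18 - 16*(-3))/8 = 141*(18 - 4*(-12))/8 = 141*(18 + 48)/8 = (141/8)*66 = 4653/4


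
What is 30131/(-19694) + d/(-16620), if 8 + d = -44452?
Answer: 6246967/5455238 ≈ 1.1451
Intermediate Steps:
d = -44460 (d = -8 - 44452 = -44460)
30131/(-19694) + d/(-16620) = 30131/(-19694) - 44460/(-16620) = 30131*(-1/19694) - 44460*(-1/16620) = -30131/19694 + 741/277 = 6246967/5455238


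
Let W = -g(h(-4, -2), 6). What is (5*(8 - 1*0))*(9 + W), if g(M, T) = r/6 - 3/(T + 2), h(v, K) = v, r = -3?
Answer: 395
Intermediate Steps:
g(M, T) = -1/2 - 3/(2 + T) (g(M, T) = -3/6 - 3/(T + 2) = -3*1/6 - 3/(2 + T) = -1/2 - 3/(2 + T))
W = 7/8 (W = -(-8 - 1*6)/(2*(2 + 6)) = -(-8 - 6)/(2*8) = -(-14)/(2*8) = -1*(-7/8) = 7/8 ≈ 0.87500)
(5*(8 - 1*0))*(9 + W) = (5*(8 - 1*0))*(9 + 7/8) = (5*(8 + 0))*(79/8) = (5*8)*(79/8) = 40*(79/8) = 395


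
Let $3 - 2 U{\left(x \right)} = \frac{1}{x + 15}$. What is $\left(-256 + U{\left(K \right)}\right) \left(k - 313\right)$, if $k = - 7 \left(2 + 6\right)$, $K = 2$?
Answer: $\frac{1596663}{17} \approx 93921.0$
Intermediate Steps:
$k = -56$ ($k = \left(-7\right) 8 = -56$)
$U{\left(x \right)} = \frac{3}{2} - \frac{1}{2 \left(15 + x\right)}$ ($U{\left(x \right)} = \frac{3}{2} - \frac{1}{2 \left(x + 15\right)} = \frac{3}{2} - \frac{1}{2 \left(15 + x\right)}$)
$\left(-256 + U{\left(K \right)}\right) \left(k - 313\right) = \left(-256 + \frac{44 + 3 \cdot 2}{2 \left(15 + 2\right)}\right) \left(-56 - 313\right) = \left(-256 + \frac{44 + 6}{2 \cdot 17}\right) \left(-369\right) = \left(-256 + \frac{1}{2} \cdot \frac{1}{17} \cdot 50\right) \left(-369\right) = \left(-256 + \frac{25}{17}\right) \left(-369\right) = \left(- \frac{4327}{17}\right) \left(-369\right) = \frac{1596663}{17}$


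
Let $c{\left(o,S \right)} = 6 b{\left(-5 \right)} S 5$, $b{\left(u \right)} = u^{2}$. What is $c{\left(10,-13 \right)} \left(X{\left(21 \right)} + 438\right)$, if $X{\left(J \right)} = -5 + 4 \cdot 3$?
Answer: $-4338750$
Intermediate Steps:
$X{\left(J \right)} = 7$ ($X{\left(J \right)} = -5 + 12 = 7$)
$c{\left(o,S \right)} = 750 S$ ($c{\left(o,S \right)} = 6 \left(-5\right)^{2} S 5 = 6 \cdot 25 S 5 = 6 \cdot 125 S = 750 S$)
$c{\left(10,-13 \right)} \left(X{\left(21 \right)} + 438\right) = 750 \left(-13\right) \left(7 + 438\right) = \left(-9750\right) 445 = -4338750$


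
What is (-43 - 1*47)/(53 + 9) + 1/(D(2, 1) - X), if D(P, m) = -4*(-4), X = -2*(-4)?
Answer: -329/248 ≈ -1.3266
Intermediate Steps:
X = 8
D(P, m) = 16
(-43 - 1*47)/(53 + 9) + 1/(D(2, 1) - X) = (-43 - 1*47)/(53 + 9) + 1/(16 - 1*8) = (-43 - 47)/62 + 1/(16 - 8) = (1/62)*(-90) + 1/8 = -45/31 + 1/8 = -329/248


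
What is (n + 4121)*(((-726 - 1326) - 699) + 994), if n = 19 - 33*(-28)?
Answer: -8897448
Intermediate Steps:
n = 943 (n = 19 + 924 = 943)
(n + 4121)*(((-726 - 1326) - 699) + 994) = (943 + 4121)*(((-726 - 1326) - 699) + 994) = 5064*((-2052 - 699) + 994) = 5064*(-2751 + 994) = 5064*(-1757) = -8897448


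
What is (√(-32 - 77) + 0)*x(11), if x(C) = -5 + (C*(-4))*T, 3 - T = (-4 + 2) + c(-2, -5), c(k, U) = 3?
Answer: -93*I*√109 ≈ -970.95*I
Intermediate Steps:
T = 2 (T = 3 - ((-4 + 2) + 3) = 3 - (-2 + 3) = 3 - 1*1 = 3 - 1 = 2)
x(C) = -5 - 8*C (x(C) = -5 + (C*(-4))*2 = -5 - 4*C*2 = -5 - 8*C)
(√(-32 - 77) + 0)*x(11) = (√(-32 - 77) + 0)*(-5 - 8*11) = (√(-109) + 0)*(-5 - 88) = (I*√109 + 0)*(-93) = (I*√109)*(-93) = -93*I*√109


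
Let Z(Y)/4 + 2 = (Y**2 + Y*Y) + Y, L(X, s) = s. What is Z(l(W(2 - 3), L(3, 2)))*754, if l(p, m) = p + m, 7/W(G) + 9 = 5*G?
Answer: 12064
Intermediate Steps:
W(G) = 7/(-9 + 5*G)
l(p, m) = m + p
Z(Y) = -8 + 4*Y + 8*Y**2 (Z(Y) = -8 + 4*((Y**2 + Y*Y) + Y) = -8 + 4*((Y**2 + Y**2) + Y) = -8 + 4*(2*Y**2 + Y) = -8 + 4*(Y + 2*Y**2) = -8 + (4*Y + 8*Y**2) = -8 + 4*Y + 8*Y**2)
Z(l(W(2 - 3), L(3, 2)))*754 = (-8 + 4*(2 + 7/(-9 + 5*(2 - 3))) + 8*(2 + 7/(-9 + 5*(2 - 3)))**2)*754 = (-8 + 4*(2 + 7/(-9 + 5*(-1))) + 8*(2 + 7/(-9 + 5*(-1)))**2)*754 = (-8 + 4*(2 + 7/(-9 - 5)) + 8*(2 + 7/(-9 - 5))**2)*754 = (-8 + 4*(2 + 7/(-14)) + 8*(2 + 7/(-14))**2)*754 = (-8 + 4*(2 + 7*(-1/14)) + 8*(2 + 7*(-1/14))**2)*754 = (-8 + 4*(2 - 1/2) + 8*(2 - 1/2)**2)*754 = (-8 + 4*(3/2) + 8*(3/2)**2)*754 = (-8 + 6 + 8*(9/4))*754 = (-8 + 6 + 18)*754 = 16*754 = 12064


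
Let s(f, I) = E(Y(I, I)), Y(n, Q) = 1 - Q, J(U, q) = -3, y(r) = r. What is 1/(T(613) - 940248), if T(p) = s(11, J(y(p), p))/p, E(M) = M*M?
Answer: -613/576372008 ≈ -1.0635e-6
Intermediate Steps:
E(M) = M²
s(f, I) = (1 - I)²
T(p) = 16/p (T(p) = (-1 - 3)²/p = (-4)²/p = 16/p)
1/(T(613) - 940248) = 1/(16/613 - 940248) = 1/(-576372008/613) = -613/576372008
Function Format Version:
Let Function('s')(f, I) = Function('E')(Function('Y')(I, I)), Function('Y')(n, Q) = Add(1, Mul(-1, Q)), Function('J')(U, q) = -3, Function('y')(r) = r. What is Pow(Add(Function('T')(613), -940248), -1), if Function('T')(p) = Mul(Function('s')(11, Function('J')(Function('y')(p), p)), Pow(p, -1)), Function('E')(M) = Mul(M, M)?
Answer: Rational(-613, 576372008) ≈ -1.0635e-6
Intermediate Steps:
Function('E')(M) = Pow(M, 2)
Function('s')(f, I) = Pow(Add(1, Mul(-1, I)), 2)
Function('T')(p) = Mul(16, Pow(p, -1)) (Function('T')(p) = Mul(Pow(Add(-1, -3), 2), Pow(p, -1)) = Mul(Pow(-4, 2), Pow(p, -1)) = Mul(16, Pow(p, -1)))
Pow(Add(Function('T')(613), -940248), -1) = Pow(Add(Mul(16, Pow(613, -1)), -940248), -1) = Pow(Add(Mul(16, Rational(1, 613)), -940248), -1) = Pow(Add(Rational(16, 613), -940248), -1) = Pow(Rational(-576372008, 613), -1) = Rational(-613, 576372008)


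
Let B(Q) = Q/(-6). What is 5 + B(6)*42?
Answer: -37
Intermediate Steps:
B(Q) = -Q/6 (B(Q) = Q*(-1/6) = -Q/6)
5 + B(6)*42 = 5 - 1/6*6*42 = 5 - 1*42 = 5 - 42 = -37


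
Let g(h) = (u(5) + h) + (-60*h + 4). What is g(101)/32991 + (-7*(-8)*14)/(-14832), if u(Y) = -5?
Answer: -2380493/10194219 ≈ -0.23351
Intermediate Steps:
g(h) = -1 - 59*h (g(h) = (-5 + h) + (-60*h + 4) = (-5 + h) + (4 - 60*h) = -1 - 59*h)
g(101)/32991 + (-7*(-8)*14)/(-14832) = (-1 - 59*101)/32991 + (-7*(-8)*14)/(-14832) = (-1 - 5959)*(1/32991) + (56*14)*(-1/14832) = -5960*1/32991 + 784*(-1/14832) = -5960/32991 - 49/927 = -2380493/10194219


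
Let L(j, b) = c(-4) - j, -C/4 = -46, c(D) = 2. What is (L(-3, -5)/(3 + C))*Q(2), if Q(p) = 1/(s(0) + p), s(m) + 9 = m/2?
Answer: -5/1309 ≈ -0.0038197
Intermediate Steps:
C = 184 (C = -4*(-46) = 184)
s(m) = -9 + m/2
L(j, b) = 2 - j
Q(p) = 1/(-9 + p) (Q(p) = 1/((-9 + (1/2)*0) + p) = 1/((-9 + 0) + p) = 1/(-9 + p))
(L(-3, -5)/(3 + C))*Q(2) = ((2 - 1*(-3))/(3 + 184))/(-9 + 2) = ((2 + 3)/187)/(-7) = (5*(1/187))*(-1/7) = (5/187)*(-1/7) = -5/1309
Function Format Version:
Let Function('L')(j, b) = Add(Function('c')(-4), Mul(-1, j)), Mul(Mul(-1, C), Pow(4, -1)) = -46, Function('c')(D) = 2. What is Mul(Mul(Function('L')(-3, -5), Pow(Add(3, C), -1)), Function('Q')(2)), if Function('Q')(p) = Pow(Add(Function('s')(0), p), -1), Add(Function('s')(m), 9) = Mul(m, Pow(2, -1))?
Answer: Rational(-5, 1309) ≈ -0.0038197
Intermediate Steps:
C = 184 (C = Mul(-4, -46) = 184)
Function('s')(m) = Add(-9, Mul(Rational(1, 2), m)) (Function('s')(m) = Add(-9, Mul(m, Pow(2, -1))) = Add(-9, Mul(m, Rational(1, 2))) = Add(-9, Mul(Rational(1, 2), m)))
Function('L')(j, b) = Add(2, Mul(-1, j))
Function('Q')(p) = Pow(Add(-9, p), -1) (Function('Q')(p) = Pow(Add(Add(-9, Mul(Rational(1, 2), 0)), p), -1) = Pow(Add(Add(-9, 0), p), -1) = Pow(Add(-9, p), -1))
Mul(Mul(Function('L')(-3, -5), Pow(Add(3, C), -1)), Function('Q')(2)) = Mul(Mul(Add(2, Mul(-1, -3)), Pow(Add(3, 184), -1)), Pow(Add(-9, 2), -1)) = Mul(Mul(Add(2, 3), Pow(187, -1)), Pow(-7, -1)) = Mul(Mul(5, Rational(1, 187)), Rational(-1, 7)) = Mul(Rational(5, 187), Rational(-1, 7)) = Rational(-5, 1309)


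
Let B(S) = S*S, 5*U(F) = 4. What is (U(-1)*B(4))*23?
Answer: 1472/5 ≈ 294.40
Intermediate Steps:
U(F) = 4/5 (U(F) = (1/5)*4 = 4/5)
B(S) = S**2
(U(-1)*B(4))*23 = ((4/5)*4**2)*23 = ((4/5)*16)*23 = (64/5)*23 = 1472/5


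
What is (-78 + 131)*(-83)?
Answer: -4399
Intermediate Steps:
(-78 + 131)*(-83) = 53*(-83) = -4399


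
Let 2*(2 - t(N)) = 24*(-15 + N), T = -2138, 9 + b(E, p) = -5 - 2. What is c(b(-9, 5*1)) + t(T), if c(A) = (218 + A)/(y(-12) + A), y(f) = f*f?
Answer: 1653733/64 ≈ 25840.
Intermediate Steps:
b(E, p) = -16 (b(E, p) = -9 + (-5 - 2) = -9 - 7 = -16)
y(f) = f²
c(A) = (218 + A)/(144 + A) (c(A) = (218 + A)/((-12)² + A) = (218 + A)/(144 + A))
t(N) = 182 - 12*N (t(N) = 2 - 12*(-15 + N) = 2 - (-360 + 24*N)/2 = 2 + (180 - 12*N) = 182 - 12*N)
c(b(-9, 5*1)) + t(T) = (218 - 16)/(144 - 16) + (182 - 12*(-2138)) = 202/128 + (182 + 25656) = (1/128)*202 + 25838 = 101/64 + 25838 = 1653733/64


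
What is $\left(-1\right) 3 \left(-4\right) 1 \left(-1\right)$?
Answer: $-12$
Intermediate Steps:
$\left(-1\right) 3 \left(-4\right) 1 \left(-1\right) = \left(-3\right) \left(-4\right) 1 \left(-1\right) = 12 \cdot 1 \left(-1\right) = 12 \left(-1\right) = -12$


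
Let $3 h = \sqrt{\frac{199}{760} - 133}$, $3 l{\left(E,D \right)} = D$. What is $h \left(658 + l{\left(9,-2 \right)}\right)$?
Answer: $\frac{493 i \sqrt{2129710}}{285} \approx 2524.4 i$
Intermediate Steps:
$l{\left(E,D \right)} = \frac{D}{3}$
$h = \frac{i \sqrt{2129710}}{380}$ ($h = \frac{\sqrt{\frac{199}{760} - 133}}{3} = \frac{\sqrt{- \frac{100881}{760}}}{3} = \frac{\frac{3}{380} i \sqrt{2129710}}{3} = \frac{i \sqrt{2129710}}{380} \approx 3.8404 i$)
$h \left(658 + l{\left(9,-2 \right)}\right) = \frac{i \sqrt{2129710}}{380} \left(658 + \frac{1}{3} \left(-2\right)\right) = \frac{i \sqrt{2129710}}{380} \left(658 - \frac{2}{3}\right) = \frac{i \sqrt{2129710}}{380} \cdot \frac{1972}{3} = \frac{493 i \sqrt{2129710}}{285}$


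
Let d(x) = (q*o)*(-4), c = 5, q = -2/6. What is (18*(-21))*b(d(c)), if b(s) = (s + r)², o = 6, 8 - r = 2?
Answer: -74088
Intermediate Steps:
r = 6 (r = 8 - 1*2 = 8 - 2 = 6)
q = -⅓ (q = -2*⅙ = -⅓ ≈ -0.33333)
d(x) = 8 (d(x) = -⅓*6*(-4) = -2*(-4) = 8)
b(s) = (6 + s)² (b(s) = (s + 6)² = (6 + s)²)
(18*(-21))*b(d(c)) = (18*(-21))*(6 + 8)² = -378*14² = -378*196 = -74088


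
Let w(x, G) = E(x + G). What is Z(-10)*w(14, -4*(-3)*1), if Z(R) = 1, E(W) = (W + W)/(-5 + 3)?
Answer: -26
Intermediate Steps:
E(W) = -W (E(W) = (2*W)/(-2) = (2*W)*(-1/2) = -W)
w(x, G) = -G - x (w(x, G) = -(x + G) = -(G + x) = -G - x)
Z(-10)*w(14, -4*(-3)*1) = 1*(-(-4*(-3)) - 1*14) = 1*(-12 - 14) = 1*(-26) = -26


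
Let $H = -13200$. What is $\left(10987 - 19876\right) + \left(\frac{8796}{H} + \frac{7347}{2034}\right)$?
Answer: $- \frac{3313609637}{372900} \approx -8886.0$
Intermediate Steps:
$\left(10987 - 19876\right) + \left(\frac{8796}{H} + \frac{7347}{2034}\right) = \left(10987 - 19876\right) + \left(\frac{8796}{-13200} + \frac{7347}{2034}\right) = -8889 + \left(8796 \left(- \frac{1}{13200}\right) + 7347 \cdot \frac{1}{2034}\right) = -8889 + \left(- \frac{733}{1100} + \frac{2449}{678}\right) = -8889 + \frac{1098463}{372900} = - \frac{3313609637}{372900}$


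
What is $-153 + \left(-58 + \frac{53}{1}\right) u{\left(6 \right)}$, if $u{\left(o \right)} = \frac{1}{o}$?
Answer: $- \frac{923}{6} \approx -153.83$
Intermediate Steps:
$-153 + \left(-58 + \frac{53}{1}\right) u{\left(6 \right)} = -153 + \frac{-58 + \frac{53}{1}}{6} = -153 + \left(-58 + 53 \cdot 1\right) \frac{1}{6} = -153 + \left(-58 + 53\right) \frac{1}{6} = -153 - \frac{5}{6} = - \frac{923}{6}$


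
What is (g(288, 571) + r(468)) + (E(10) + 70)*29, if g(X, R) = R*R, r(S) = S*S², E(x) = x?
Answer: 102831593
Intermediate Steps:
r(S) = S³
g(X, R) = R²
(g(288, 571) + r(468)) + (E(10) + 70)*29 = (571² + 468³) + (10 + 70)*29 = (326041 + 102503232) + 80*29 = 102829273 + 2320 = 102831593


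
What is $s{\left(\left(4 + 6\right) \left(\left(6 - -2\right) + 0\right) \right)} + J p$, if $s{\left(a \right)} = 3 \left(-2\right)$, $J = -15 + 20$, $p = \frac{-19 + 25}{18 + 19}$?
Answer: $- \frac{192}{37} \approx -5.1892$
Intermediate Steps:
$p = \frac{6}{37} \approx 0.16216$
$J = 5$
$s{\left(a \right)} = -6$
$s{\left(\left(4 + 6\right) \left(\left(6 - -2\right) + 0\right) \right)} + J p = -6 + 5 \cdot \frac{6}{37} = -6 + \frac{30}{37} = - \frac{192}{37}$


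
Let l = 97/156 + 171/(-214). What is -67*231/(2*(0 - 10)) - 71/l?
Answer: 69499083/59180 ≈ 1174.4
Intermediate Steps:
l = -2959/16692 (l = 97*(1/156) + 171*(-1/214) = 97/156 - 171/214 = -2959/16692 ≈ -0.17727)
-67*231/(2*(0 - 10)) - 71/l = -67*231/(2*(0 - 10)) - 71/(-2959/16692) = -67/(-10*2*(1/231)) - 71*(-16692/2959) = -67/((-20*1/231)) + 1185132/2959 = -67/(-20/231) + 1185132/2959 = -67*(-231/20) + 1185132/2959 = 15477/20 + 1185132/2959 = 69499083/59180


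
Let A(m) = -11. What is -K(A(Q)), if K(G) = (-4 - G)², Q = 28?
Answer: -49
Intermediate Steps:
-K(A(Q)) = -(4 - 11)² = -1*(-7)² = -1*49 = -49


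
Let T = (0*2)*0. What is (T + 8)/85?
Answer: 8/85 ≈ 0.094118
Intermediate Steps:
T = 0 (T = 0*0 = 0)
(T + 8)/85 = (0 + 8)/85 = (1/85)*8 = 8/85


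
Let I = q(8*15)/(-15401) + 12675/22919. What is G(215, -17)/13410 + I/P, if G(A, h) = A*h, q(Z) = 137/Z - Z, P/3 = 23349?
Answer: -9268386479014259/34006214314426680 ≈ -0.27255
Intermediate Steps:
P = 70047 (P = 3*23349 = 70047)
q(Z) = -Z + 137/Z
I = 1827062669/3258235560 (I = (-8*15 + 137/((8*15)))/(-15401) + 12675/22919 = (-1*120 + 137/120)*(-1/15401) + 12675*(1/22919) = (-120 + 137*(1/120))*(-1/15401) + 975/1763 = (-120 + 137/120)*(-1/15401) + 975/1763 = -14263/120*(-1/15401) + 975/1763 = 14263/1848120 + 975/1763 = 1827062669/3258235560 ≈ 0.56075)
G(215, -17)/13410 + I/P = (215*(-17))/13410 + (1827062669/3258235560)/70047 = -3655*1/13410 + (1827062669/3258235560)*(1/70047) = -731/2682 + 1827062669/228229626271320 = -9268386479014259/34006214314426680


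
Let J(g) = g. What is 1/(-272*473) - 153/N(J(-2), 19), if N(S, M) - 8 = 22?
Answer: -3280733/643280 ≈ -5.1000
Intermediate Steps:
N(S, M) = 30 (N(S, M) = 8 + 22 = 30)
1/(-272*473) - 153/N(J(-2), 19) = 1/(-272*473) - 153/30 = -1/272*1/473 - 153*1/30 = -1/128656 - 51/10 = -3280733/643280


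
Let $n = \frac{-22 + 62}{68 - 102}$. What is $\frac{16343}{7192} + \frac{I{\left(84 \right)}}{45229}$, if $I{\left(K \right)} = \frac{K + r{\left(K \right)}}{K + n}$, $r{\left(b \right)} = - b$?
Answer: $\frac{16343}{7192} \approx 2.2724$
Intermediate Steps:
$n = - \frac{20}{17}$ ($n = \frac{40}{-34} = 40 \left(- \frac{1}{34}\right) = - \frac{20}{17} \approx -1.1765$)
$I{\left(K \right)} = 0$ ($I{\left(K \right)} = \frac{K - K}{K - \frac{20}{17}} = \frac{0}{- \frac{20}{17} + K} = 0$)
$\frac{16343}{7192} + \frac{I{\left(84 \right)}}{45229} = \frac{16343}{7192} + \frac{0}{45229} = 16343 \cdot \frac{1}{7192} + 0 \cdot \frac{1}{45229} = \frac{16343}{7192} + 0 = \frac{16343}{7192}$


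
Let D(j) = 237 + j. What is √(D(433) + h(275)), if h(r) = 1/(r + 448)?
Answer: √350229153/723 ≈ 25.884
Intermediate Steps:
h(r) = 1/(448 + r)
√(D(433) + h(275)) = √((237 + 433) + 1/(448 + 275)) = √(670 + 1/723) = √(484411/723) = √350229153/723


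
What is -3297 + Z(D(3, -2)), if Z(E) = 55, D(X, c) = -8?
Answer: -3242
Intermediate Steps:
-3297 + Z(D(3, -2)) = -3297 + 55 = -3242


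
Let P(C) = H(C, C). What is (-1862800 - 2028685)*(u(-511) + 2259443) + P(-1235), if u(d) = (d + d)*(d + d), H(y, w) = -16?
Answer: -12857182361611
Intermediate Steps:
P(C) = -16
u(d) = 4*d² (u(d) = (2*d)*(2*d) = 4*d²)
(-1862800 - 2028685)*(u(-511) + 2259443) + P(-1235) = (-1862800 - 2028685)*(4*(-511)² + 2259443) - 16 = -3891485*(4*261121 + 2259443) - 16 = -3891485*(1044484 + 2259443) - 16 = -3891485*3303927 - 16 = -12857182361595 - 16 = -12857182361611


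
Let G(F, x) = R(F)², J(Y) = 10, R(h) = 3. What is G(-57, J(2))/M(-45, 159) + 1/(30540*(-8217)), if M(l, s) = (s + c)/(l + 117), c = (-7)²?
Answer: 10163360777/3262313340 ≈ 3.1154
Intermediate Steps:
c = 49
M(l, s) = (49 + s)/(117 + l) (M(l, s) = (s + 49)/(l + 117) = (49 + s)/(117 + l))
G(F, x) = 9 (G(F, x) = 3² = 9)
G(-57, J(2))/M(-45, 159) + 1/(30540*(-8217)) = 9/(((49 + 159)/(117 - 45))) + 1/(30540*(-8217)) = 9/((208/72)) + (1/30540)*(-1/8217) = 9/(((1/72)*208)) - 1/250947180 = 9/(26/9) - 1/250947180 = 9*(9/26) - 1/250947180 = 81/26 - 1/250947180 = 10163360777/3262313340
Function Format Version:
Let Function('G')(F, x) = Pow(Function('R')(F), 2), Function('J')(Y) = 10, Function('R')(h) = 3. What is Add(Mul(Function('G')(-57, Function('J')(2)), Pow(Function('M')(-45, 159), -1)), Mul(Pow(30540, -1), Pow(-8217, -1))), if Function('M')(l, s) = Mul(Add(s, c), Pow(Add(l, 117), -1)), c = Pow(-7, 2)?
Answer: Rational(10163360777, 3262313340) ≈ 3.1154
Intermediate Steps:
c = 49
Function('M')(l, s) = Mul(Pow(Add(117, l), -1), Add(49, s)) (Function('M')(l, s) = Mul(Add(s, 49), Pow(Add(l, 117), -1)) = Mul(Add(49, s), Pow(Add(117, l), -1)) = Mul(Pow(Add(117, l), -1), Add(49, s)))
Function('G')(F, x) = 9 (Function('G')(F, x) = Pow(3, 2) = 9)
Add(Mul(Function('G')(-57, Function('J')(2)), Pow(Function('M')(-45, 159), -1)), Mul(Pow(30540, -1), Pow(-8217, -1))) = Add(Mul(9, Pow(Mul(Pow(Add(117, -45), -1), Add(49, 159)), -1)), Mul(Pow(30540, -1), Pow(-8217, -1))) = Add(Mul(9, Pow(Mul(Pow(72, -1), 208), -1)), Mul(Rational(1, 30540), Rational(-1, 8217))) = Add(Mul(9, Pow(Mul(Rational(1, 72), 208), -1)), Rational(-1, 250947180)) = Add(Mul(9, Pow(Rational(26, 9), -1)), Rational(-1, 250947180)) = Add(Mul(9, Rational(9, 26)), Rational(-1, 250947180)) = Add(Rational(81, 26), Rational(-1, 250947180)) = Rational(10163360777, 3262313340)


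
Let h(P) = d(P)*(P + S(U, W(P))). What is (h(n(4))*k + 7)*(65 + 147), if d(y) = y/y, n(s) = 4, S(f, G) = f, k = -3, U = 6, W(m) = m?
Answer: -4876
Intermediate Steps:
d(y) = 1
h(P) = 6 + P (h(P) = 1*(P + 6) = 1*(6 + P) = 6 + P)
(h(n(4))*k + 7)*(65 + 147) = ((6 + 4)*(-3) + 7)*(65 + 147) = (10*(-3) + 7)*212 = (-30 + 7)*212 = -23*212 = -4876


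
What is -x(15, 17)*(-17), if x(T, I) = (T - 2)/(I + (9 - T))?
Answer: 221/11 ≈ 20.091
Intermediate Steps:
x(T, I) = (-2 + T)/(9 + I - T)
-x(15, 17)*(-17) = -(-2 + 15)/(9 + 17 - 1*15)*(-17) = -13/(9 + 17 - 15)*(-17) = -13/11*(-17) = -(1/11)*13*(-17) = -13*(-17)/11 = -1*(-221/11) = 221/11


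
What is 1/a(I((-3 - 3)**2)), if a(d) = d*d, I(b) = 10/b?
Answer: 324/25 ≈ 12.960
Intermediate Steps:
a(d) = d**2
1/a(I((-3 - 3)**2)) = 1/((10/((-3 - 3)**2))**2) = 1/((10/((-6)**2))**2) = 1/((10/36)**2) = 1/((10*(1/36))**2) = 1/((5/18)**2) = 1/(25/324) = 324/25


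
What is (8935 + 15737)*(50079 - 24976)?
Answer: 619341216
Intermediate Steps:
(8935 + 15737)*(50079 - 24976) = 24672*25103 = 619341216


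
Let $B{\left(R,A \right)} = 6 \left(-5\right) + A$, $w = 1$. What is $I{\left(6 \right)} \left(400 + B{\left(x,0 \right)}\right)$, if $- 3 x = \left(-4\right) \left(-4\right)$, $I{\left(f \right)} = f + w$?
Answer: $2590$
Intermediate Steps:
$I{\left(f \right)} = 1 + f$ ($I{\left(f \right)} = f + 1 = 1 + f$)
$x = - \frac{16}{3}$ ($x = - \frac{\left(-4\right) \left(-4\right)}{3} = \left(- \frac{1}{3}\right) 16 = - \frac{16}{3} \approx -5.3333$)
$B{\left(R,A \right)} = -30 + A$
$I{\left(6 \right)} \left(400 + B{\left(x,0 \right)}\right) = \left(1 + 6\right) \left(400 + \left(-30 + 0\right)\right) = 7 \left(400 - 30\right) = 7 \cdot 370 = 2590$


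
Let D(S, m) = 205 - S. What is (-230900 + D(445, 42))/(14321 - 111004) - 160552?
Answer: -15522417876/96683 ≈ -1.6055e+5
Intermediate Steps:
(-230900 + D(445, 42))/(14321 - 111004) - 160552 = (-230900 + (205 - 1*445))/(14321 - 111004) - 160552 = (-230900 + (205 - 445))/(-96683) - 160552 = (-230900 - 240)*(-1/96683) - 160552 = -231140*(-1/96683) - 160552 = 231140/96683 - 160552 = -15522417876/96683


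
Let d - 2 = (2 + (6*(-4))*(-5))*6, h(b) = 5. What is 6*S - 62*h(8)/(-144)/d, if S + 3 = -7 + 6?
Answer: -1268197/52848 ≈ -23.997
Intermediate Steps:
S = -4 (S = -3 + (-7 + 6) = -3 - 1 = -4)
d = 734 (d = 2 + (2 + (6*(-4))*(-5))*6 = 2 + (2 - 24*(-5))*6 = 2 + (2 + 120)*6 = 2 + 122*6 = 2 + 732 = 734)
6*S - 62*h(8)/(-144)/d = 6*(-4) - 62*5/(-144)/734 = -24 - 62*5*(-1/144)/734 = -24 - (-155)/(72*734) = -24 - 62*(-5/105696) = -24 + 155/52848 = -1268197/52848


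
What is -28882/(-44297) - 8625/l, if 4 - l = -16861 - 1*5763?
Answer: 271480271/1002352516 ≈ 0.27084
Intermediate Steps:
l = 22628 (l = 4 - (-16861 - 1*5763) = 4 - (-16861 - 5763) = 4 - 1*(-22624) = 4 + 22624 = 22628)
-28882/(-44297) - 8625/l = -28882/(-44297) - 8625/22628 = -28882*(-1/44297) - 8625*1/22628 = 28882/44297 - 8625/22628 = 271480271/1002352516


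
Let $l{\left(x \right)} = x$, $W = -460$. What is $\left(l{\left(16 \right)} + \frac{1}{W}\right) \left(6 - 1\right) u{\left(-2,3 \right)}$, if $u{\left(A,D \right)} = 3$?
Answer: $\frac{22077}{92} \approx 239.97$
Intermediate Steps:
$\left(l{\left(16 \right)} + \frac{1}{W}\right) \left(6 - 1\right) u{\left(-2,3 \right)} = \left(16 + \frac{1}{-460}\right) \left(6 - 1\right) 3 = \left(16 - \frac{1}{460}\right) 5 \cdot 3 = \frac{7359}{460} \cdot 15 = \frac{22077}{92}$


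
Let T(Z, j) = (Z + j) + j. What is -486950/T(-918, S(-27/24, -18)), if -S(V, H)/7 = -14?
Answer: 243475/361 ≈ 674.45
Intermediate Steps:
S(V, H) = 98 (S(V, H) = -7*(-14) = 98)
T(Z, j) = Z + 2*j
-486950/T(-918, S(-27/24, -18)) = -486950/(-918 + 2*98) = -486950/(-918 + 196) = -486950/(-722) = -486950*(-1/722) = 243475/361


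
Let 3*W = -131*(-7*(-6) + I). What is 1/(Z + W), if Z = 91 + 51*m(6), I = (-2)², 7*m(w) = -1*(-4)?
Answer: -21/39659 ≈ -0.00052951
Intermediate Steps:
m(w) = 4/7 (m(w) = (-1*(-4))/7 = (⅐)*4 = 4/7)
I = 4
Z = 841/7 (Z = 91 + 51*(4/7) = 91 + 204/7 = 841/7 ≈ 120.14)
W = -6026/3 (W = (-131*(-7*(-6) + 4))/3 = (-131*(42 + 4))/3 = (-131*46)/3 = (⅓)*(-6026) = -6026/3 ≈ -2008.7)
1/(Z + W) = 1/(841/7 - 6026/3) = 1/(-39659/21) = -21/39659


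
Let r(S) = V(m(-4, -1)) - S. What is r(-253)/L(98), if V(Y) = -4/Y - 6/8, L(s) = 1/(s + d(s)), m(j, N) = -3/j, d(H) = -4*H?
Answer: -145187/2 ≈ -72594.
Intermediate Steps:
L(s) = -1/(3*s) (L(s) = 1/(s - 4*s) = 1/(-3*s) = -1/(3*s))
V(Y) = -¾ - 4/Y (V(Y) = -4/Y - 6*⅛ = -4/Y - ¾ = -¾ - 4/Y)
r(S) = -73/12 - S (r(S) = (-¾ - 4/((-3/(-4)))) - S = (-¾ - 4/((-3*(-¼)))) - S = (-¾ - 4/¾) - S = (-¾ - 4*4/3) - S = (-¾ - 16/3) - S = -73/12 - S)
r(-253)/L(98) = (-73/12 - 1*(-253))/((-⅓/98)) = (-73/12 + 253)/((-⅓*1/98)) = 2963/(12*(-1/294)) = (2963/12)*(-294) = -145187/2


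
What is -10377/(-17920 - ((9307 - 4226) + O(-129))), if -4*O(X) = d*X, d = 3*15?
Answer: 13836/32603 ≈ 0.42438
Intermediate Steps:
d = 45
O(X) = -45*X/4
-10377/(-17920 - ((9307 - 4226) + O(-129))) = -10377/(-17920 - ((9307 - 4226) - 45/4*(-129))) = -10377/(-17920 - (5081 + 5805/4)) = -10377/(-17920 - 1*26129/4) = -10377/(-17920 - 26129/4) = -10377/(-97809/4) = -10377*(-4/97809) = 13836/32603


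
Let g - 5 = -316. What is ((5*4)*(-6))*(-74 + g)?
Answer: 46200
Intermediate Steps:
g = -311 (g = 5 - 316 = -311)
((5*4)*(-6))*(-74 + g) = ((5*4)*(-6))*(-74 - 311) = (20*(-6))*(-385) = -120*(-385) = 46200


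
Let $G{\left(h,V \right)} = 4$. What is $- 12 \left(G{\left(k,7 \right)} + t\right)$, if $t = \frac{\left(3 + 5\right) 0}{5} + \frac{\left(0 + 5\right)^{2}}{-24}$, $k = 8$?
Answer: $- \frac{71}{2} \approx -35.5$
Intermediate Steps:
$t = - \frac{25}{24}$ ($t = 8 \cdot 0 \cdot \frac{1}{5} + 5^{2} \left(- \frac{1}{24}\right) = 0 \cdot \frac{1}{5} + 25 \left(- \frac{1}{24}\right) = 0 - \frac{25}{24} = - \frac{25}{24} \approx -1.0417$)
$- 12 \left(G{\left(k,7 \right)} + t\right) = - 12 \left(4 - \frac{25}{24}\right) = \left(-12\right) \frac{71}{24} = - \frac{71}{2}$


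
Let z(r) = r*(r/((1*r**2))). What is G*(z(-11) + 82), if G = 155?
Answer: 12865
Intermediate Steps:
z(r) = 1 (z(r) = r*(r/(r**2)) = r*(r/r**2) = r/r = 1)
G*(z(-11) + 82) = 155*(1 + 82) = 155*83 = 12865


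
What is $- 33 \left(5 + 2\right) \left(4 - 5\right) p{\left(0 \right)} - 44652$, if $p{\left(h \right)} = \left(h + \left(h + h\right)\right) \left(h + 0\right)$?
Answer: $-44652$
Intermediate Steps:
$p{\left(h \right)} = 3 h^{2}$ ($p{\left(h \right)} = \left(h + 2 h\right) h = 3 h h = 3 h^{2}$)
$- 33 \left(5 + 2\right) \left(4 - 5\right) p{\left(0 \right)} - 44652 = - 33 \left(5 + 2\right) \left(4 - 5\right) 3 \cdot 0^{2} - 44652 = - 33 \cdot 7 \left(-1\right) 3 \cdot 0 - 44652 = \left(-33\right) \left(-7\right) 0 - 44652 = 231 \cdot 0 - 44652 = 0 - 44652 = -44652$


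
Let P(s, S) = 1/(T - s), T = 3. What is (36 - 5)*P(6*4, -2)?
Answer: -31/21 ≈ -1.4762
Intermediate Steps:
P(s, S) = 1/(3 - s)
(36 - 5)*P(6*4, -2) = (36 - 5)*(-1/(-3 + 6*4)) = 31*(-1/(-3 + 24)) = 31*(-1/21) = -31/21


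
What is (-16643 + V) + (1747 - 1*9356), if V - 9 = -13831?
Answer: -38074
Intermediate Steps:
V = -13822 (V = 9 - 13831 = -13822)
(-16643 + V) + (1747 - 1*9356) = (-16643 - 13822) + (1747 - 1*9356) = -30465 + (1747 - 9356) = -30465 - 7609 = -38074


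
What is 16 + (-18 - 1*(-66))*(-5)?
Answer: -224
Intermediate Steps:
16 + (-18 - 1*(-66))*(-5) = 16 + (-18 + 66)*(-5) = 16 + 48*(-5) = 16 - 240 = -224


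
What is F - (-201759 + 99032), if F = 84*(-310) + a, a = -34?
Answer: 76653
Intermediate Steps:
F = -26074 (F = 84*(-310) - 34 = -26040 - 34 = -26074)
F - (-201759 + 99032) = -26074 - (-201759 + 99032) = -26074 - 1*(-102727) = -26074 + 102727 = 76653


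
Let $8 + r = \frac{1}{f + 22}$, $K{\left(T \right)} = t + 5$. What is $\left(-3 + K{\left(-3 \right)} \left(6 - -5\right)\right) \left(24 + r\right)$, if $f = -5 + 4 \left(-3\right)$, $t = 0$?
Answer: $\frac{4212}{5} \approx 842.4$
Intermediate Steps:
$f = -17$ ($f = -5 - 12 = -17$)
$K{\left(T \right)} = 5$ ($K{\left(T \right)} = 0 + 5 = 5$)
$r = - \frac{39}{5}$ ($r = -8 + \frac{1}{-17 + 22} = -8 + \frac{1}{5} = - \frac{39}{5} \approx -7.8$)
$\left(-3 + K{\left(-3 \right)} \left(6 - -5\right)\right) \left(24 + r\right) = \left(-3 + 5 \left(6 - -5\right)\right) \left(24 - \frac{39}{5}\right) = \left(-3 + 5 \left(6 + 5\right)\right) \frac{81}{5} = \left(-3 + 5 \cdot 11\right) \frac{81}{5} = \left(-3 + 55\right) \frac{81}{5} = 52 \cdot \frac{81}{5} = \frac{4212}{5}$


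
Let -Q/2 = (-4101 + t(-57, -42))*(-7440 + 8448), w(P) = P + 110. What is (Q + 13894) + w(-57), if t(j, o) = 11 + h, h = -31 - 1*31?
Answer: 8384379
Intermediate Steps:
h = -62 (h = -31 - 31 = -62)
t(j, o) = -51 (t(j, o) = 11 - 62 = -51)
w(P) = 110 + P
Q = 8370432 (Q = -2*(-4101 - 51)*(-7440 + 8448) = -(-8304)*1008 = -2*(-4185216) = 8370432)
(Q + 13894) + w(-57) = (8370432 + 13894) + (110 - 57) = 8384326 + 53 = 8384379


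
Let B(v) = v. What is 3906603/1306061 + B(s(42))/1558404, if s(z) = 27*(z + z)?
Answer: 169195219110/56538074629 ≈ 2.9926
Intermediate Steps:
s(z) = 54*z (s(z) = 27*(2*z) = 54*z)
3906603/1306061 + B(s(42))/1558404 = 3906603/1306061 + (54*42)/1558404 = 3906603*(1/1306061) + 2268*(1/1558404) = 3906603/1306061 + 63/43289 = 169195219110/56538074629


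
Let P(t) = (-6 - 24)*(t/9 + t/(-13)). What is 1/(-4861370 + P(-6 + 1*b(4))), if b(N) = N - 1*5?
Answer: -39/189593150 ≈ -2.0570e-7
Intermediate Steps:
b(N) = -5 + N (b(N) = N - 5 = -5 + N)
P(t) = -40*t/39 (P(t) = -30*(t*(⅑) + t*(-1/13)) = -30*(t/9 - t/13) = -40*t/39)
1/(-4861370 + P(-6 + 1*b(4))) = 1/(-4861370 - 40*(-6 + 1*(-5 + 4))/39) = 1/(-4861370 - 40*(-6 + 1*(-1))/39) = 1/(-4861370 - 40*(-6 - 1)/39) = 1/(-4861370 - 40/39*(-7)) = 1/(-4861370 + 280/39) = 1/(-189593150/39) = -39/189593150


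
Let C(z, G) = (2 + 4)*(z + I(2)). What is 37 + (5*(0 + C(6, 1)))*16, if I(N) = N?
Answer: 3877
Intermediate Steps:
C(z, G) = 12 + 6*z (C(z, G) = (2 + 4)*(z + 2) = 6*(2 + z) = 12 + 6*z)
37 + (5*(0 + C(6, 1)))*16 = 37 + (5*(0 + (12 + 6*6)))*16 = 37 + (5*(0 + (12 + 36)))*16 = 37 + (5*(0 + 48))*16 = 37 + (5*48)*16 = 37 + 240*16 = 37 + 3840 = 3877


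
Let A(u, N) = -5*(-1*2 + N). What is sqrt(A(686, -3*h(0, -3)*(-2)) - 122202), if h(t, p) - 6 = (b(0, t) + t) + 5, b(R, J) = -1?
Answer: 2*I*sqrt(30623) ≈ 349.99*I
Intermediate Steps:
h(t, p) = 10 + t (h(t, p) = 6 + ((-1 + t) + 5) = 6 + (4 + t) = 10 + t)
A(u, N) = 10 - 5*N (A(u, N) = -5*(-2 + N) = 10 - 5*N)
sqrt(A(686, -3*h(0, -3)*(-2)) - 122202) = sqrt((10 - 5*(-3*(10 + 0))*(-2)) - 122202) = sqrt((10 - 5*(-3*10)*(-2)) - 122202) = sqrt((10 - (-150)*(-2)) - 122202) = sqrt((10 - 5*60) - 122202) = sqrt((10 - 300) - 122202) = sqrt(-290 - 122202) = sqrt(-122492) = 2*I*sqrt(30623)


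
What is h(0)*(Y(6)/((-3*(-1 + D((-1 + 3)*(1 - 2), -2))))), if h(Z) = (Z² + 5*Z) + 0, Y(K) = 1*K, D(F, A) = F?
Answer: 0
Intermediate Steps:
Y(K) = K
h(Z) = Z² + 5*Z
h(0)*(Y(6)/((-3*(-1 + D((-1 + 3)*(1 - 2), -2))))) = (0*(5 + 0))*(6/((-3*(-1 + (-1 + 3)*(1 - 2))))) = (0*5)*(6/((-3*(-1 + 2*(-1))))) = 0*(6/((-3*(-1 - 2)))) = 0*(6/((-3*(-3)))) = 0*(6/9) = 0*(6*(⅑)) = 0*(⅔) = 0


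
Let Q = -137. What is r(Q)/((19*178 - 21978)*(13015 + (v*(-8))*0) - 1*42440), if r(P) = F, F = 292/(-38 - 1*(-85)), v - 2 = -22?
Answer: -73/2844315215 ≈ -2.5665e-8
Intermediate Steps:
v = -20 (v = 2 - 22 = -20)
F = 292/47 (F = 292/(-38 + 85) = 292/47 ≈ 6.2128)
r(P) = 292/47
r(Q)/((19*178 - 21978)*(13015 + (v*(-8))*0) - 1*42440) = 292/(47*((19*178 - 21978)*(13015 - 20*(-8)*0) - 1*42440)) = 292/(47*((3382 - 21978)*(13015 + 160*0) - 42440)) = 292/(47*(-18596*(13015 + 0) - 42440)) = 292/(47*(-18596*13015 - 42440)) = 292/(47*(-242026940 - 42440)) = (292/47)/(-242069380) = (292/47)*(-1/242069380) = -73/2844315215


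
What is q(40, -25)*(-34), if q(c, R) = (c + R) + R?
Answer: 340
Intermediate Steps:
q(c, R) = c + 2*R (q(c, R) = (R + c) + R = c + 2*R)
q(40, -25)*(-34) = (40 + 2*(-25))*(-34) = (40 - 50)*(-34) = -10*(-34) = 340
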